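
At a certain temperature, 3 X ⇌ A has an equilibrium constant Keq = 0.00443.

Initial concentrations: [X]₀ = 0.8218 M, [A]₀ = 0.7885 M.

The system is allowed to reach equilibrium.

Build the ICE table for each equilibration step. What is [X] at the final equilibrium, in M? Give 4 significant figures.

[X]_eq = 2.872 M

Q₀ = 1.421 vs Keq = 0.00443 ⇒ Q>K, reverse
Step 1:
                  X         A
  I          0.8218    0.7885
  C           2.051   -0.6835
  E           2.872     0.105
  solve Keq expr → x = -0.6835; check Q = 0.00443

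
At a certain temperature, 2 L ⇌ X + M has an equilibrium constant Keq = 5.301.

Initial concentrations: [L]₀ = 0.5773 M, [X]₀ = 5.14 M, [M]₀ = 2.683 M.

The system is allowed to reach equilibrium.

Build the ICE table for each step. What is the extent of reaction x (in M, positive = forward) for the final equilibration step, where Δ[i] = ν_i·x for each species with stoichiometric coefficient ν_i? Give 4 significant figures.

Q₀ = 41.38 vs Keq = 5.301 ⇒ Q>K, reverse
Step 1:
                    L           X           M
  Initial      0.5773        5.14       2.683
  Change       0.8418     -0.4209     -0.4209
  Equil         1.419       4.719       2.262
  solve Keq expr → x = -0.4209; check Q = 5.301

x = -0.4209 M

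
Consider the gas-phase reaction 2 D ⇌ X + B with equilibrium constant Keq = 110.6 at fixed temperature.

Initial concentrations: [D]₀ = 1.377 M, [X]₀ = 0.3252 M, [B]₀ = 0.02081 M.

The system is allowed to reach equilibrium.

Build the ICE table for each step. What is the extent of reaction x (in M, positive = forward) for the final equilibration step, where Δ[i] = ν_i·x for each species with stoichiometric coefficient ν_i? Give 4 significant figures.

Q₀ = 0.003569 vs Keq = 110.6 ⇒ Q<K, forward
Step 1:
                  D         X         B
  init        1.377    0.3252   0.02081
  Δ            -1.3      0.65      0.65
  eq        0.07691    0.9752    0.6709
  solve Keq expr → x = 0.65; check Q = 110.6

x = 0.65 M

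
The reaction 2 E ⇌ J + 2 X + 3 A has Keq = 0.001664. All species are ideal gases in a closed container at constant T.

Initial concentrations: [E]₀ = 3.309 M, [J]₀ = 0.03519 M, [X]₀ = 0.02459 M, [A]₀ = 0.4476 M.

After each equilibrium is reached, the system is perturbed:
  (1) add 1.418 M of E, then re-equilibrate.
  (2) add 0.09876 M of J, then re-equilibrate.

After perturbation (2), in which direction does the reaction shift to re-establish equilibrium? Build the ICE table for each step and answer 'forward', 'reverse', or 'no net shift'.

Direction: reverse

Q₀ = 1.7427e-07 vs Keq = 0.001664 ⇒ Q<K, forward
Step 1:
                    E           J           X           A
  init          3.309     0.03519     0.02459      0.4476
  Δ           -0.3045      0.1523      0.3045      0.4568
  eq            3.004      0.1875      0.3291      0.9044
  solve Keq expr → x = 0.1523; check Q = 0.001664
Then add 1.418 M of E.
Step 2:
                    E           J           X           A
  init          4.422      0.1875      0.3291      0.9044
  Δ          -0.05822     0.02911     0.05822     0.08733
  eq            4.364      0.2166      0.3873      0.9917
  solve Keq expr → x = 0.02911; check Q = 0.001664
Then add 0.09876 M of J.
Step 3:
                    E           J           X           A
  init          4.364      0.3153      0.3873      0.9917
  Δ           0.03102    -0.01551    -0.03102    -0.04653
  eq            4.395      0.2998      0.3563      0.9452
  solve Keq expr → x = -0.01551; check Q = 0.001664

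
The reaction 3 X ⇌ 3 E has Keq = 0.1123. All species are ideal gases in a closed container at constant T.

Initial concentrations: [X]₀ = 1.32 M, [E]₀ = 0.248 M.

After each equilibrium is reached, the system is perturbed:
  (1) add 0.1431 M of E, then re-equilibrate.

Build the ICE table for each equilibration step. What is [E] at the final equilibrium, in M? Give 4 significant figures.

[E]_eq = 0.5569 M

Q₀ = 0.006632 vs Keq = 0.1123 ⇒ Q<K, forward
Step 1:
                  X         E
  Initial      1.32     0.248
  Change    -0.2623    0.2623
  Equil       1.058    0.5103
  solve Keq expr → x = 0.08743; check Q = 0.1123
Then add 0.1431 M of E.
Step 2:
                  X         E
  Initial     1.058    0.6534
  Change    0.09653  -0.09653
  Equil       1.154    0.5569
  solve Keq expr → x = -0.03218; check Q = 0.1123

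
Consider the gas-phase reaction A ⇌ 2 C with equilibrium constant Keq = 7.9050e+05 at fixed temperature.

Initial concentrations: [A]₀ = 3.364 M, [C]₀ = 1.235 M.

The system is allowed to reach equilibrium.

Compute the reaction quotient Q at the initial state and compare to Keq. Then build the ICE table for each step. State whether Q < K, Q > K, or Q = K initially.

Q₀ = 0.4534 vs Keq = 7.9050e+05 ⇒ Q<K, forward
Step 1:
                    A           C
  I             3.364       1.235
  C            -3.364       6.728
  E        8.0211e-05       7.963
  solve Keq expr → x = 3.364; check Q = 7.9050e+05

Q₀ = 0.4534; Q < K (proceeds forward)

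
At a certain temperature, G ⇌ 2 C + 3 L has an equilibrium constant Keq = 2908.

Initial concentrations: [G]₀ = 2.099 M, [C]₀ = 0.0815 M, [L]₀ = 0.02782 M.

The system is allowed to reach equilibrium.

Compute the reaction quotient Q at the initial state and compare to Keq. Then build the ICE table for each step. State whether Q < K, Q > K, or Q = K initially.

Q₀ = 6.8136e-08; Q < K (proceeds forward)

Q₀ = 6.8136e-08 vs Keq = 2908 ⇒ Q<K, forward
Step 1:
                    G           C           L
  I             2.099      0.0815     0.02782
  C            -1.635        3.27       4.905
  E            0.4638       3.352       4.933
  solve Keq expr → x = 1.635; check Q = 2908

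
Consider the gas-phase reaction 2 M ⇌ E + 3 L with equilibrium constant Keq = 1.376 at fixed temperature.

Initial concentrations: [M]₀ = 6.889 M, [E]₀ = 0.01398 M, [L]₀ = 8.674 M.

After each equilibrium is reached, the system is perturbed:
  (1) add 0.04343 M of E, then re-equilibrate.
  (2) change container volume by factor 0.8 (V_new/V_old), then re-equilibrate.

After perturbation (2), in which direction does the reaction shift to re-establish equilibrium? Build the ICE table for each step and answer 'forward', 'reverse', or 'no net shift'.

Direction: reverse

Q₀ = 0.1922 vs Keq = 1.376 ⇒ Q<K, forward
Step 1:
                   M          E          L
  init         6.889    0.01398      8.674
  Δ          -0.1495    0.07473     0.2242
  eq            6.74    0.08871      8.898
  solve Keq expr → x = 0.07473; check Q = 1.376
Then add 0.04343 M of E.
Step 2:
                   M          E          L
  init          6.74     0.1321      8.898
  Δ          0.07572   -0.03786    -0.1136
  eq           6.815    0.09428      8.785
  solve Keq expr → x = -0.03786; check Q = 1.376
Then change container volume by factor 0.8 (V_new/V_old).
Step 3:
                   M          E          L
  init         8.519     0.1178      10.98
  Δ          0.07715   -0.03857    -0.1157
  eq           8.596    0.07928      10.87
  solve Keq expr → x = -0.03857; check Q = 1.376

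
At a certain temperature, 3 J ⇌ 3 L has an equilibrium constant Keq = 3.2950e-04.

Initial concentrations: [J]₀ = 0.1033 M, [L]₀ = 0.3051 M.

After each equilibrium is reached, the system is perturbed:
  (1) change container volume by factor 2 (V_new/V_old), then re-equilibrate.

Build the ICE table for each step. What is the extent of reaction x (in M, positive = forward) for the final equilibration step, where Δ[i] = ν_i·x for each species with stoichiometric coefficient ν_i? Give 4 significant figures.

Q₀ = 25.76 vs Keq = 3.2950e-04 ⇒ Q>K, reverse
Step 1:
                   J          L
  init        0.1033     0.3051
  Δ           0.2787    -0.2787
  eq           0.382    0.02639
  solve Keq expr → x = -0.0929; check Q = 3.2950e-04
Then change container volume by factor 2 (V_new/V_old).
Step 2:
                   J          L
  init         0.191    0.01319
  Δ                0          0
  eq           0.191    0.01319
  solve Keq expr → x = 0; check Q = 3.2950e-04

x = 0 M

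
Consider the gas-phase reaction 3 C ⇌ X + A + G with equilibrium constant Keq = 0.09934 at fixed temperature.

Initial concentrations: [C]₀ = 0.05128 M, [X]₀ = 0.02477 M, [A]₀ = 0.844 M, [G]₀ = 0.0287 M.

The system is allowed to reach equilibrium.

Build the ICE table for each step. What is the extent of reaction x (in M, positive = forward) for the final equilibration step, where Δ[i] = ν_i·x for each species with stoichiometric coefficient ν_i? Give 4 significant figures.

x = -0.01581 M

Q₀ = 4.449 vs Keq = 0.09934 ⇒ Q>K, reverse
Step 1:
                    C           X           A           G
  I           0.05128     0.02477       0.844      0.0287
  C           0.04744    -0.01581    -0.01581    -0.01581
  E           0.09872    0.008956      0.8282     0.01289
  solve Keq expr → x = -0.01581; check Q = 0.09934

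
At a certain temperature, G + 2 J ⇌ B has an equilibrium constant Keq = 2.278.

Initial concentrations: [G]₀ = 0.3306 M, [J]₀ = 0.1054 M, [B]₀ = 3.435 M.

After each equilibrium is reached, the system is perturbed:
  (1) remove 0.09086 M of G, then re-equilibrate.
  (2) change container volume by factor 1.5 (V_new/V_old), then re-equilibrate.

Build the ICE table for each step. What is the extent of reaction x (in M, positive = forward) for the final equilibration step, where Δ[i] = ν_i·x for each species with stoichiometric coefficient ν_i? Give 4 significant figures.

x = -0.1265 M

Q₀ = 935.3 vs Keq = 2.278 ⇒ Q>K, reverse
Step 1:
                    G           J           B
  I            0.3306      0.1054       3.435
  C            0.5479       1.096     -0.5479
  E            0.8785       1.201       2.887
  solve Keq expr → x = -0.5479; check Q = 2.278
Then remove 0.09086 M of G.
Step 2:
                    G           J           B
  I            0.7876       1.201       2.887
  C           0.02242     0.04485    -0.02242
  E              0.81       1.246       2.865
  solve Keq expr → x = -0.02242; check Q = 2.278
Then change container volume by factor 1.5 (V_new/V_old).
Step 3:
                    G           J           B
  I              0.54      0.8307        1.91
  C            0.1265      0.2531     -0.1265
  E            0.6666       1.084       1.783
  solve Keq expr → x = -0.1265; check Q = 2.278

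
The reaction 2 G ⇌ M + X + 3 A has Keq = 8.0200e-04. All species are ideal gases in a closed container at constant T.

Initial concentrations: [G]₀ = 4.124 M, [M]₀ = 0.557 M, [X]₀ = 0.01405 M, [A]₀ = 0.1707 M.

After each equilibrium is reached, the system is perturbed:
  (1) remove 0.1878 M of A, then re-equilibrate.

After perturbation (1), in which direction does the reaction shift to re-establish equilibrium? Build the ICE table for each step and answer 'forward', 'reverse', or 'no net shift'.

Direction: forward

Q₀ = 2.2887e-06 vs Keq = 8.0200e-04 ⇒ Q<K, forward
Step 1:
                   G          M          X          A
  I            4.124      0.557    0.01405     0.1707
  C          -0.2316     0.1158     0.1158     0.3474
  E            3.892     0.6728     0.1299     0.5181
  solve Keq expr → x = 0.1158; check Q = 8.0200e-04
Then remove 0.1878 M of A.
Step 2:
                   G          M          X          A
  I            3.892     0.6728     0.1299     0.3303
  C         -0.08376    0.04188    0.04188     0.1256
  E            3.809     0.7147     0.1717     0.4559
  solve Keq expr → x = 0.04188; check Q = 8.0200e-04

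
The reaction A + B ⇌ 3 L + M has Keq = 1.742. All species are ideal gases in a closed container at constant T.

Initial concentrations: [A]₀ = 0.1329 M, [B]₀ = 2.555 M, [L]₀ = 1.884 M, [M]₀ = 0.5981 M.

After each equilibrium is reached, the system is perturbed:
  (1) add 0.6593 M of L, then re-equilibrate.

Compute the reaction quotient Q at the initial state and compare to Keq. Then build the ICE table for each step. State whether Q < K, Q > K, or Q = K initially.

Q₀ = 11.78 vs Keq = 1.742 ⇒ Q>K, reverse
Step 1:
                  A         B         L         M
  init       0.1329     2.555     1.884    0.5981
  Δ          0.1493    0.1493   -0.4479   -0.1493
  eq         0.2822     2.704     1.436    0.4488
  solve Keq expr → x = -0.1493; check Q = 1.742
Then add 0.6593 M of L.
Step 2:
                  A         B         L         M
  init       0.2822     2.704     2.095    0.4488
  Δ          0.1072    0.1072   -0.3215   -0.1072
  eq         0.3894     2.811     1.774    0.3416
  solve Keq expr → x = -0.1072; check Q = 1.742

Q₀ = 11.78; Q > K (proceeds reverse)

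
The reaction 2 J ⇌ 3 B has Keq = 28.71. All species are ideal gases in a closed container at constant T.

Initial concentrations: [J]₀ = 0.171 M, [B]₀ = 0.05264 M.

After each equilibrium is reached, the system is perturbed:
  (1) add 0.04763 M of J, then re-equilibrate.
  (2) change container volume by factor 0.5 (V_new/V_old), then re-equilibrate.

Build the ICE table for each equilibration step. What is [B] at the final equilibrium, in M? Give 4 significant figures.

Q₀ = 0.004988 vs Keq = 28.71 ⇒ Q<K, forward
Step 1:
                    J           B
  I             0.171     0.05264
  C           -0.1448      0.2172
  E           0.02617      0.2699
  solve Keq expr → x = 0.07242; check Q = 28.71
Then add 0.04763 M of J.
Step 2:
                    J           B
  I            0.0738      0.2699
  C          -0.03874     0.05811
  E           0.03506       0.328
  solve Keq expr → x = 0.01937; check Q = 28.71
Then change container volume by factor 0.5 (V_new/V_old).
Step 3:
                    J           B
  I           0.07012       0.656
  C           0.02174    -0.03261
  E           0.09186      0.6234
  solve Keq expr → x = -0.01087; check Q = 28.71

[B]_eq = 0.6234 M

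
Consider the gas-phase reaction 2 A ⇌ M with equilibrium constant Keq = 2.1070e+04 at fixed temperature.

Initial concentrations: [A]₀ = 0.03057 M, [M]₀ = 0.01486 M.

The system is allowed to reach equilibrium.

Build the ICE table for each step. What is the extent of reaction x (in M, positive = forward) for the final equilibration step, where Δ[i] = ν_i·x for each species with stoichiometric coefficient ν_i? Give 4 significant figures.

Q₀ = 15.9 vs Keq = 2.1070e+04 ⇒ Q<K, forward
Step 1:
                  A         M
  init      0.03057   0.01486
  Δ        -0.02939   0.01469
  eq       0.001184   0.02955
  solve Keq expr → x = 0.01469; check Q = 2.1070e+04

x = 0.01469 M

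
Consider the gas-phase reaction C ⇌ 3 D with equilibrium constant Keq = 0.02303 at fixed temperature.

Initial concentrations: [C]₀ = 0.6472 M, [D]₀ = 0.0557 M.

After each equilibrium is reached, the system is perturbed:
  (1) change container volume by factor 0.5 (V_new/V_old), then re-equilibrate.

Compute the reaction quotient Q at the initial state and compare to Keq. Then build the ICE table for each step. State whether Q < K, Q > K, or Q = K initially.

Q₀ = 2.6701e-04; Q < K (proceeds forward)

Q₀ = 2.6701e-04 vs Keq = 0.02303 ⇒ Q<K, forward
Step 1:
                  C         D
  I          0.6472    0.0557
  C        -0.06081    0.1824
  E          0.5864    0.2381
  solve Keq expr → x = 0.06081; check Q = 0.02303
Then change container volume by factor 0.5 (V_new/V_old).
Step 2:
                  C         D
  I           1.173    0.4763
  C         0.05715   -0.1714
  E            1.23    0.3048
  solve Keq expr → x = -0.05715; check Q = 0.02303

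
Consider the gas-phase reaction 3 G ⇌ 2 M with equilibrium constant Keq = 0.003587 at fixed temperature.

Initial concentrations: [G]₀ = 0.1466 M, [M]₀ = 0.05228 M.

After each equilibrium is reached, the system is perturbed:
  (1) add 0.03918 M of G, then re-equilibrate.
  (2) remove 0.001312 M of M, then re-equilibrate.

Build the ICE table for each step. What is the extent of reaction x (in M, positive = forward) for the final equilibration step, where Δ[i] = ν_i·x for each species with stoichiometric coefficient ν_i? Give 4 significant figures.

x = 6.1445e-04 M

Q₀ = 0.8675 vs Keq = 0.003587 ⇒ Q>K, reverse
Step 1:
                    G           M
  init         0.1466     0.05228
  Δ            0.0694    -0.04627
  eq            0.216    0.006012
  solve Keq expr → x = -0.02313; check Q = 0.003587
Then add 0.03918 M of G.
Step 2:
                    G           M
  init         0.2552    0.006012
  Δ         -0.002399    0.001599
  eq           0.2528    0.007612
  solve Keq expr → x = 7.9967e-04; check Q = 0.003587
Then remove 0.001312 M of M.
Step 3:
                    G           M
  init         0.2528      0.0063
  Δ         -0.001843    0.001229
  eq           0.2509    0.007529
  solve Keq expr → x = 6.1445e-04; check Q = 0.003587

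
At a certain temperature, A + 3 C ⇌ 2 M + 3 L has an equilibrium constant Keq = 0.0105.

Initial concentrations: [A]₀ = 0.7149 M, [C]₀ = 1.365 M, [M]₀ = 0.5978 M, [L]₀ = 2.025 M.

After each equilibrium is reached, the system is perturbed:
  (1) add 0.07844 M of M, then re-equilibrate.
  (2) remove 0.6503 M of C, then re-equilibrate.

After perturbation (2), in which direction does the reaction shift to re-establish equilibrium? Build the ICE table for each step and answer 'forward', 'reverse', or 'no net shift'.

Q₀ = 1.632 vs Keq = 0.0105 ⇒ Q>K, reverse
Step 1:
                    A           C           M           L
  init         0.7149       1.365      0.5978       2.025
  Δ            0.2131      0.6392     -0.4261     -0.6392
  eq            0.928       2.004      0.1717       1.386
  solve Keq expr → x = -0.2131; check Q = 0.0105
Then add 0.07844 M of M.
Step 2:
                    A           C           M           L
  init          0.928       2.004      0.2501       1.386
  Δ           0.02509     0.07527    -0.05018    -0.07527
  eq           0.9531       2.079      0.1999       1.311
  solve Keq expr → x = -0.02509; check Q = 0.0105
Then remove 0.6503 M of C.
Step 3:
                    A           C           M           L
  init         0.9531       1.429      0.1999       1.311
  Δ           0.02962     0.08887    -0.05924    -0.08887
  eq           0.9827       1.518      0.1407       1.222
  solve Keq expr → x = -0.02962; check Q = 0.0105

Direction: reverse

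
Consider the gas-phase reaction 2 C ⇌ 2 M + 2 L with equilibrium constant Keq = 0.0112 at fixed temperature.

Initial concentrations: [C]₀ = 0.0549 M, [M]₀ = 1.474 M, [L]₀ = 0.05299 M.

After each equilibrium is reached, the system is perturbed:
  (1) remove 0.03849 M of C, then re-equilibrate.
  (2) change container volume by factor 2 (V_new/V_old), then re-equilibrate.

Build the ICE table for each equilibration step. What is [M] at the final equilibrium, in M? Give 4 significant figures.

[M]_eq = 0.715 M

Q₀ = 2.024 vs Keq = 0.0112 ⇒ Q>K, reverse
Step 1:
                   C          M          L
  init        0.0549      1.474    0.05299
  Δ          0.04555   -0.04555   -0.04555
  eq          0.1004      1.428   0.007442
  solve Keq expr → x = -0.02277; check Q = 0.0112
Then remove 0.03849 M of C.
Step 2:
                   C          M          L
  init       0.06196      1.428   0.007442
  Δ         0.002647  -0.002647  -0.002647
  eq          0.0646      1.426   0.004795
  solve Keq expr → x = -0.001323; check Q = 0.0112
Then change container volume by factor 2 (V_new/V_old).
Step 3:
                   C          M          L
  init        0.0323     0.7129   0.002398
  Δ        -0.002076   0.002076   0.002076
  eq         0.03023      0.715   0.004474
  solve Keq expr → x = 0.001038; check Q = 0.0112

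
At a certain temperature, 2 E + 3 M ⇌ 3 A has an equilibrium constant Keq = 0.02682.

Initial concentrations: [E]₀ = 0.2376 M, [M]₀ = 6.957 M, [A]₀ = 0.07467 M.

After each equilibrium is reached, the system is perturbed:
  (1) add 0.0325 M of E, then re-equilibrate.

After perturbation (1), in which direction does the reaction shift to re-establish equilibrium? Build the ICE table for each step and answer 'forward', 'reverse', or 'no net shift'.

Direction: forward

Q₀ = 2.1902e-05 vs Keq = 0.02682 ⇒ Q<K, forward
Step 1:
                  E         M         A
  init       0.2376     6.957   0.07467
  Δ         -0.1707    -0.256     0.256
  eq        0.06693     6.701    0.3307
  solve Keq expr → x = 0.08533; check Q = 0.02682
Then add 0.0325 M of E.
Step 2:
                  E         M         A
  init      0.09943     6.701    0.3307
  Δ        -0.02177  -0.03266   0.03266
  eq        0.07766     6.668    0.3633
  solve Keq expr → x = 0.01089; check Q = 0.02682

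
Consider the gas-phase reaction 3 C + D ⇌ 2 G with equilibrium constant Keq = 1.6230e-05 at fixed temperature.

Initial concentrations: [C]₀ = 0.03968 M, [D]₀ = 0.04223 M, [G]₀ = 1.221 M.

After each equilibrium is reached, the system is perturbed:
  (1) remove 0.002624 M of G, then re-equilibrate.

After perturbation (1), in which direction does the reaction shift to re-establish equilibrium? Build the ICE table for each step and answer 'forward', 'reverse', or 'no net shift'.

Q₀ = 5.6506e+05 vs Keq = 1.6230e-05 ⇒ Q>K, reverse
Step 1:
                   C          D          G
  I          0.03968    0.04223      1.221
  C            1.819     0.6064     -1.213
  E            1.859     0.6486   0.008223
  solve Keq expr → x = -0.6064; check Q = 1.6230e-05
Then remove 0.002624 M of G.
Step 2:
                   C          D          G
  I            1.859     0.6486   0.005599
  C        -0.003885  -0.001295    0.00259
  E            1.855     0.6473   0.008189
  solve Keq expr → x = 0.001295; check Q = 1.6230e-05

Direction: forward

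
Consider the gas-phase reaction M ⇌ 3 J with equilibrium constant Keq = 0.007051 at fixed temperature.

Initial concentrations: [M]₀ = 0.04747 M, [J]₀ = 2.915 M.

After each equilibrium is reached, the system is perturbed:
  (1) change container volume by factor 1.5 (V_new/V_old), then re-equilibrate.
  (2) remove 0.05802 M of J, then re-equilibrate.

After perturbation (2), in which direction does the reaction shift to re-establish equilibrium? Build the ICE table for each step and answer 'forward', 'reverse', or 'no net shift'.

Direction: forward

Q₀ = 521.8 vs Keq = 0.007051 ⇒ Q>K, reverse
Step 1:
                  M         J
  I         0.04747     2.915
  C          0.9087    -2.726
  E          0.9562    0.1889
  solve Keq expr → x = -0.9087; check Q = 0.007051
Then change container volume by factor 1.5 (V_new/V_old).
Step 2:
                  M         J
  I          0.6374    0.1259
  C        -0.01266   0.03799
  E          0.6248    0.1639
  solve Keq expr → x = 0.01266; check Q = 0.007051
Then remove 0.05802 M of J.
Step 3:
                  M         J
  I          0.6248    0.1059
  C        -0.01879   0.05636
  E           0.606    0.1623
  solve Keq expr → x = 0.01879; check Q = 0.007051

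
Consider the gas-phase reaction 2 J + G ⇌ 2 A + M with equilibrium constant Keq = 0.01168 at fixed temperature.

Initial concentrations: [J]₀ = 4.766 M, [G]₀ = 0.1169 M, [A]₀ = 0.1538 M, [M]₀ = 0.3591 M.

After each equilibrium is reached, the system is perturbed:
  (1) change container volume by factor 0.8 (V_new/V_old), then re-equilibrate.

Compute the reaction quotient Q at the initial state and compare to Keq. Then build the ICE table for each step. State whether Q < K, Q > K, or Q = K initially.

Q₀ = 0.003199 vs Keq = 0.01168 ⇒ Q<K, forward
Step 1:
                    J           G           A           M
  I             4.766      0.1169      0.1538      0.3591
  C          -0.07397    -0.03699     0.07397     0.03699
  E             4.692     0.07991      0.2278      0.3961
  solve Keq expr → x = 0.03699; check Q = 0.01168
Then change container volume by factor 0.8 (V_new/V_old).
Step 2:
                    J           G           A           M
  I             5.865     0.09989      0.2847      0.4951
  C                 0           0           0           0
  E             5.865     0.09989      0.2847      0.4951
  solve Keq expr → x = 0; check Q = 0.01168

Q₀ = 0.003199; Q < K (proceeds forward)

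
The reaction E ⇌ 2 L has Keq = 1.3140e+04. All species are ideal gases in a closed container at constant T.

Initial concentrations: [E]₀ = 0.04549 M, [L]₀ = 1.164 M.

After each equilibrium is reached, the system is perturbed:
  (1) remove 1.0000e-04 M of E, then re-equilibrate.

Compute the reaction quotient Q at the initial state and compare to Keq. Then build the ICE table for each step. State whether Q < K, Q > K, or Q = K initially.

Q₀ = 29.78; Q < K (proceeds forward)

Q₀ = 29.78 vs Keq = 1.3140e+04 ⇒ Q<K, forward
Step 1:
                    E           L
  Initial     0.04549       1.164
  Change     -0.04537     0.09074
  Equil    1.1982e-04       1.255
  solve Keq expr → x = 0.04537; check Q = 1.3140e+04
Then remove 1.0000e-04 M of E.
Step 2:
                    E           L
  Initial  1.9815e-05       1.255
  Change   9.9962e-05 -1.9992e-04
  Equil    1.1978e-04       1.255
  solve Keq expr → x = -9.9962e-05; check Q = 1.3140e+04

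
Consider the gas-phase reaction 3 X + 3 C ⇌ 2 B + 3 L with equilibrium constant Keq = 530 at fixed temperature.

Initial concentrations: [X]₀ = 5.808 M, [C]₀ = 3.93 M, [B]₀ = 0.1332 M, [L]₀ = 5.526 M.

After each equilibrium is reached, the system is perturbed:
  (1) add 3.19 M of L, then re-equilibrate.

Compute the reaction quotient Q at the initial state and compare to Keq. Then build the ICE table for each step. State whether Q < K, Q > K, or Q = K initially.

Q₀ = 2.5176e-04 vs Keq = 530 ⇒ Q<K, forward
Step 1:
                  X         C         B         L
  Initial     5.808      3.93    0.1332     5.526
  Change     -3.211    -3.211     2.141     3.211
  Equil       2.597    0.7189     2.274     8.737
  solve Keq expr → x = 1.07; check Q = 530
Then add 3.19 M of L.
Step 2:
                  X         C         B         L
  Initial     2.597    0.7189     2.274     11.93
  Change     0.1628    0.1628   -0.1085   -0.1628
  Equil        2.76    0.8817     2.165     11.76
  solve Keq expr → x = -0.05426; check Q = 530

Q₀ = 2.5176e-04; Q < K (proceeds forward)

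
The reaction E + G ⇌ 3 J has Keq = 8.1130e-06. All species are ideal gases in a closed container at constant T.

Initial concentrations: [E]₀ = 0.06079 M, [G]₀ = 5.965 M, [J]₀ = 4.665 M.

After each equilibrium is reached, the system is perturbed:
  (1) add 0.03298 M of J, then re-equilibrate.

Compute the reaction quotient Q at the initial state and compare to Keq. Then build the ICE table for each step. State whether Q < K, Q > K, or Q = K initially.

Q₀ = 280; Q > K (proceeds reverse)

Q₀ = 280 vs Keq = 8.1130e-06 ⇒ Q>K, reverse
Step 1:
                    E           G           J
  Initial     0.06079       5.965       4.665
  Change         1.54        1.54      -4.619
  Equil           1.6       7.505     0.04602
  solve Keq expr → x = -1.54; check Q = 8.1130e-06
Then add 0.03298 M of J.
Step 2:
                    E           G           J
  Initial         1.6       7.505       0.079
  Change      0.01095     0.01095    -0.03285
  Equil         1.611       7.516     0.04614
  solve Keq expr → x = -0.01095; check Q = 8.1130e-06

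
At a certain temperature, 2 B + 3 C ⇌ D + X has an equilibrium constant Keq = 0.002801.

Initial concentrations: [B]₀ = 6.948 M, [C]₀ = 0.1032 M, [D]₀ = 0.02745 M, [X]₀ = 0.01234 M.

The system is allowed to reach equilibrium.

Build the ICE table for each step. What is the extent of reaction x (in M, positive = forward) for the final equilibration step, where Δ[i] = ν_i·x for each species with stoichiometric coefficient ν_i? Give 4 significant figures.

x = -0.003759 M

Q₀ = 0.006384 vs Keq = 0.002801 ⇒ Q>K, reverse
Step 1:
                   B          C          D          X
  I            6.948     0.1032    0.02745    0.01234
  C         0.007518    0.01128  -0.003759  -0.003759
  E            6.956     0.1145    0.02369   0.008581
  solve Keq expr → x = -0.003759; check Q = 0.002801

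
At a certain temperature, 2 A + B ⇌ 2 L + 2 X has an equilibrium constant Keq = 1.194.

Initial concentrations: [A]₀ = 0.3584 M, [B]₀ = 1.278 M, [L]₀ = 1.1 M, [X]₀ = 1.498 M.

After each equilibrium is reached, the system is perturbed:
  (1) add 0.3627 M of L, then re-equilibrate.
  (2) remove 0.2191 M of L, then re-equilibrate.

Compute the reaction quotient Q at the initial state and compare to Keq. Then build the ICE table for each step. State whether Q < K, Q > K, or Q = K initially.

Q₀ = 16.54 vs Keq = 1.194 ⇒ Q>K, reverse
Step 1:
                  A         B         L         X
  Initial    0.3584     1.278       1.1     1.498
  Change     0.3288    0.1644   -0.3288   -0.3288
  Equil      0.6872     1.442    0.7712     1.169
  solve Keq expr → x = -0.1644; check Q = 1.194
Then add 0.3627 M of L.
Step 2:
                  A         B         L         X
  Initial    0.6872     1.442     1.134     1.169
  Change     0.1152    0.0576   -0.1152   -0.1152
  Equil      0.8024       1.5     1.019     1.054
  solve Keq expr → x = -0.0576; check Q = 1.194
Then remove 0.2191 M of L.
Step 3:
                  A         B         L         X
  Initial    0.8024       1.5    0.7996     1.054
  Change   -0.06744  -0.03372   0.06744   0.06744
  Equil      0.7349     1.466    0.8671     1.121
  solve Keq expr → x = 0.03372; check Q = 1.194

Q₀ = 16.54; Q > K (proceeds reverse)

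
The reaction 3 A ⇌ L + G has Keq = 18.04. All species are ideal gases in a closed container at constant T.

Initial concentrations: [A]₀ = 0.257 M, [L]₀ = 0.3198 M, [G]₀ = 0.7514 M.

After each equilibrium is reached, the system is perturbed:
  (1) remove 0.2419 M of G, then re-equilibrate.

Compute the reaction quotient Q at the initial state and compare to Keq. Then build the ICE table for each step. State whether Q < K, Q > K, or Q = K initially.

Q₀ = 14.16 vs Keq = 18.04 ⇒ Q<K, forward
Step 1:
                   A          L          G
  init         0.257     0.3198     0.7514
  Δ         -0.01786   0.005954   0.005954
  eq          0.2391     0.3258     0.7574
  solve Keq expr → x = 0.005954; check Q = 18.04
Then remove 0.2419 M of G.
Step 2:
                   A          L          G
  init        0.2391     0.3258     0.5155
  Δ         -0.02578   0.008593   0.008593
  eq          0.2134     0.3343      0.524
  solve Keq expr → x = 0.008593; check Q = 18.04

Q₀ = 14.16; Q < K (proceeds forward)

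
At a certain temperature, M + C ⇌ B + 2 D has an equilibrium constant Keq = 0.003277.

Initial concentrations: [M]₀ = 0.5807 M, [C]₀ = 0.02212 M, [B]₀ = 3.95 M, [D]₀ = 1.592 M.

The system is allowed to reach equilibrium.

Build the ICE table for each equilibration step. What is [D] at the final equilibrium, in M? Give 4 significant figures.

[D]_eq = 0.03356 M

Q₀ = 779.4 vs Keq = 0.003277 ⇒ Q>K, reverse
Step 1:
                    M           C           B           D
  I            0.5807     0.02212        3.95       1.592
  C            0.7792      0.7792     -0.7792      -1.558
  E              1.36      0.8013       3.171     0.03356
  solve Keq expr → x = -0.7792; check Q = 0.003277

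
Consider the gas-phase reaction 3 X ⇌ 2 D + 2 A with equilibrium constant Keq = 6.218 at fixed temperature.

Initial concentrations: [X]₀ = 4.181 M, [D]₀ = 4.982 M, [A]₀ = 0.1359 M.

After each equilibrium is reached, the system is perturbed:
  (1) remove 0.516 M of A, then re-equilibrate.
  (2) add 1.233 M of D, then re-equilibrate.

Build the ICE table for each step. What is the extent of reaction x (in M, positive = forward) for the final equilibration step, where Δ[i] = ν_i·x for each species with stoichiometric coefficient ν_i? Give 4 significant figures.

Q₀ = 0.006272 vs Keq = 6.218 ⇒ Q<K, forward
Step 1:
                   X          D          A
  Initial      4.181      4.982     0.1359
  Change      -1.884      1.256      1.256
  Equil        2.297      6.238      1.392
  solve Keq expr → x = 0.6279; check Q = 6.218
Then remove 0.516 M of A.
Step 2:
                   X          D          A
  Initial      2.297      6.238     0.8758
  Change     -0.3109     0.2073     0.2073
  Equil        1.986      6.445      1.083
  solve Keq expr → x = 0.1036; check Q = 6.218
Then add 1.233 M of D.
Step 3:
                   X          D          A
  Initial      1.986      7.678      1.083
  Change      0.1199   -0.07993   -0.07993
  Equil        2.106      7.598      1.003
  solve Keq expr → x = -0.03997; check Q = 6.218

x = -0.03997 M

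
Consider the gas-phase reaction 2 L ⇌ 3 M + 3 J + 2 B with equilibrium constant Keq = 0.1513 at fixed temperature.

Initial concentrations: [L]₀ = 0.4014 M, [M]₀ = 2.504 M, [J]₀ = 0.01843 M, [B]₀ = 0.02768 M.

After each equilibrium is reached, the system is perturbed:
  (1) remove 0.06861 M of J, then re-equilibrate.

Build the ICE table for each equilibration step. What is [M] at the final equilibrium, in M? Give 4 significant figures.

Q₀ = 4.6737e-07 vs Keq = 0.1513 ⇒ Q<K, forward
Step 1:
                   L          M          J          B
  init        0.4014      2.504    0.01843    0.02768
  Δ          -0.1508     0.2262     0.2262     0.1508
  eq          0.2506       2.73     0.2447     0.1785
  solve Keq expr → x = 0.07541; check Q = 0.1513
Then remove 0.06861 M of J.
Step 2:
                   L          M          J          B
  init        0.2506       2.73     0.1761     0.1785
  Δ         -0.02247     0.0337     0.0337    0.02247
  eq          0.2281      2.764     0.2098      0.201
  solve Keq expr → x = 0.01123; check Q = 0.1513

[M]_eq = 2.764 M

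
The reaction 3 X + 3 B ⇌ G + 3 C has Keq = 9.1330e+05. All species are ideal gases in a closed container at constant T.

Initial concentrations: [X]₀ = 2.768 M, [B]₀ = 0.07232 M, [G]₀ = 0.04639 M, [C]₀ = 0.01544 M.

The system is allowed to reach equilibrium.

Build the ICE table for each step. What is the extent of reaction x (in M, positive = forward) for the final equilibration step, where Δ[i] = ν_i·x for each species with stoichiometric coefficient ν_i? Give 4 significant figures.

x = 0.02406 M

Q₀ = 2.1286e-05 vs Keq = 9.1330e+05 ⇒ Q<K, forward
Step 1:
                   X          B          G          C
  init         2.768    0.07232    0.04639    0.01544
  Δ         -0.07218   -0.07218    0.02406    0.07218
  eq           2.696 1.3836e-04    0.07045    0.08762
  solve Keq expr → x = 0.02406; check Q = 9.1330e+05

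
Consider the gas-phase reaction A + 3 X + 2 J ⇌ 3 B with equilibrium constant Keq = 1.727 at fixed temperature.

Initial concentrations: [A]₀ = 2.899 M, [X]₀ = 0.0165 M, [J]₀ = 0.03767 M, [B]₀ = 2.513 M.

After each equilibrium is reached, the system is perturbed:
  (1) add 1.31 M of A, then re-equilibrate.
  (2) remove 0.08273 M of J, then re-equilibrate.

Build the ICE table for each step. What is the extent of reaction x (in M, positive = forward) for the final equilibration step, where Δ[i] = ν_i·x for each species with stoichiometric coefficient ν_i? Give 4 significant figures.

Q₀ = 8.5879e+08 vs Keq = 1.727 ⇒ Q>K, reverse
Step 1:
                   A          X          J          B
  Initial      2.899     0.0165    0.03767      2.513
  Change      0.3418      1.025     0.6836     -1.025
  Equil        3.241      1.042     0.7212      1.488
  solve Keq expr → x = -0.3418; check Q = 1.727
Then add 1.31 M of A.
Step 2:
                   A          X          J          B
  Initial      4.551      1.042     0.7212      1.488
  Change     -0.0164   -0.04921    -0.0328    0.04921
  Equil        4.534     0.9926     0.6884      1.537
  solve Keq expr → x = 0.0164; check Q = 1.727
Then remove 0.08273 M of J.
Step 3:
                   A          X          J          B
  Initial      4.534     0.9926     0.6057      1.537
  Change     0.01189    0.03568    0.02379   -0.03568
  Equil        4.546      1.028     0.6295      1.501
  solve Keq expr → x = -0.01189; check Q = 1.727

x = -0.01189 M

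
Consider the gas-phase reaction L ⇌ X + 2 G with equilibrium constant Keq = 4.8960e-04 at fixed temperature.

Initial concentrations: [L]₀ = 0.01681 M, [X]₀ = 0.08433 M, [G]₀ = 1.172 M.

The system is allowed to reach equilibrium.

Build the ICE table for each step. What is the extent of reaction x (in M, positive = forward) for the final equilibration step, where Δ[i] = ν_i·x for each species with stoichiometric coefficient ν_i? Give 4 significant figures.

x = -0.08428 M

Q₀ = 6.891 vs Keq = 4.8960e-04 ⇒ Q>K, reverse
Step 1:
                  L         X         G
  Initial   0.01681   0.08433     1.172
  Change    0.08428  -0.08428   -0.1686
  Equil      0.1011 4.9155e-05     1.003
  solve Keq expr → x = -0.08428; check Q = 4.8960e-04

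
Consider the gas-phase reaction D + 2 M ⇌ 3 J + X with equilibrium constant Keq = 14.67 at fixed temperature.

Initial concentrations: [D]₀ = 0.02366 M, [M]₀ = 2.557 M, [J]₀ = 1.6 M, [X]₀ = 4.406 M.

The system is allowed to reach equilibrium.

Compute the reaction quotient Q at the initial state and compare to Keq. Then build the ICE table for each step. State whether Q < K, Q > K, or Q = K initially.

Q₀ = 116.7; Q > K (proceeds reverse)

Q₀ = 116.7 vs Keq = 14.67 ⇒ Q>K, reverse
Step 1:
                    D           M           J           X
  Initial     0.02366       2.557         1.6       4.406
  Change      0.07827      0.1565     -0.2348    -0.07827
  Equil        0.1019       2.714       1.365       4.328
  solve Keq expr → x = -0.07827; check Q = 14.67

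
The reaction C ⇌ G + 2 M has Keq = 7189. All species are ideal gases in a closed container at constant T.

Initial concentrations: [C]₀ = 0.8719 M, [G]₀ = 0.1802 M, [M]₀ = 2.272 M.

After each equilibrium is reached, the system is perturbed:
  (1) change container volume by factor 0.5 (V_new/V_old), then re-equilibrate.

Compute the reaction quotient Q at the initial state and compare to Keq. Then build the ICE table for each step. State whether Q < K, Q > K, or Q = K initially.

Q₀ = 1.067; Q < K (proceeds forward)

Q₀ = 1.067 vs Keq = 7189 ⇒ Q<K, forward
Step 1:
                   C          G          M
  Initial     0.8719     0.1802      2.272
  Change     -0.8696     0.8696      1.739
  Equil     0.002349       1.05      4.011
  solve Keq expr → x = 0.8696; check Q = 7189
Then change container volume by factor 0.5 (V_new/V_old).
Step 2:
                   C          G          M
  Initial   0.004699        2.1      8.022
  Change     0.01384   -0.01384   -0.02769
  Equil      0.01854      2.086      7.995
  solve Keq expr → x = -0.01384; check Q = 7189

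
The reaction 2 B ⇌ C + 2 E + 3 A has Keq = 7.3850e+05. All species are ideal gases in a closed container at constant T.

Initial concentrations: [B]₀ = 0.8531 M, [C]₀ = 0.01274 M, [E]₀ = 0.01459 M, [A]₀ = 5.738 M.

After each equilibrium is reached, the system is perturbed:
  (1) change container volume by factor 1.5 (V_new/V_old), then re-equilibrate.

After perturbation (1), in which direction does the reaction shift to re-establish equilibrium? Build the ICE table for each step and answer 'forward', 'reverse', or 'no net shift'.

Direction: forward

Q₀ = 7.0398e-04 vs Keq = 7.3850e+05 ⇒ Q<K, forward
Step 1:
                   B          C          E          A
  I           0.8531    0.01274    0.01459      5.738
  C           -0.841     0.4205      0.841      1.261
  E          0.01213     0.4332     0.8556      6.999
  solve Keq expr → x = 0.4205; check Q = 7.3850e+05
Then change container volume by factor 1.5 (V_new/V_old).
Step 2:
                   B          C          E          A
  I          0.00809     0.2888     0.5704      4.666
  C        -0.004445   0.002222   0.004445   0.006667
  E         0.003645      0.291     0.5748      4.673
  solve Keq expr → x = 0.002222; check Q = 7.3850e+05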